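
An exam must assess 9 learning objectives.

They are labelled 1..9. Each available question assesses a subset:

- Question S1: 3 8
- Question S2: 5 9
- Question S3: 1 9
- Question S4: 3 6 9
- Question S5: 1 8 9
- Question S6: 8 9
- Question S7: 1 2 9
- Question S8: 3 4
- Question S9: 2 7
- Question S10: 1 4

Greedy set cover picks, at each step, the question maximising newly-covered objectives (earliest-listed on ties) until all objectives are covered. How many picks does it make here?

Greedy: pick S4 (covers 3 new) → pick S5 (covers 2 new) → pick S9 (covers 2 new) → pick S2 (covers 1 new) → pick S8 (covers 1 new). Total picks: 5.

5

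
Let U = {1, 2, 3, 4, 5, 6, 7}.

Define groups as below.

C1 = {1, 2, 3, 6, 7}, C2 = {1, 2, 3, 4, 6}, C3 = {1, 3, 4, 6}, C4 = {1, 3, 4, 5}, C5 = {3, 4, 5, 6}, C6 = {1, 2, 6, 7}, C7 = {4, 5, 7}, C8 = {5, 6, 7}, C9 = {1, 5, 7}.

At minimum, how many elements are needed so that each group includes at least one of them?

2

The 2 elements {5, 6} hit every group.
No single element lies in every group, so at least 2 are needed and 2 is optimal.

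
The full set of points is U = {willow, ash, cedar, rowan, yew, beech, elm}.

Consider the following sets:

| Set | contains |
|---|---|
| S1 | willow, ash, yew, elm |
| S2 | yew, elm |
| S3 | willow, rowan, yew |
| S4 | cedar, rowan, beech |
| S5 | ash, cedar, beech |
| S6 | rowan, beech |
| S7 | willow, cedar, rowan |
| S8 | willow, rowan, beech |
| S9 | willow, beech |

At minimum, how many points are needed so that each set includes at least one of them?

3

H = {rowan, yew, beech} meets every set (each contains at least one member of H), and |H| = 3.
No choice of 2 points meets every set, so 3 is the minimum.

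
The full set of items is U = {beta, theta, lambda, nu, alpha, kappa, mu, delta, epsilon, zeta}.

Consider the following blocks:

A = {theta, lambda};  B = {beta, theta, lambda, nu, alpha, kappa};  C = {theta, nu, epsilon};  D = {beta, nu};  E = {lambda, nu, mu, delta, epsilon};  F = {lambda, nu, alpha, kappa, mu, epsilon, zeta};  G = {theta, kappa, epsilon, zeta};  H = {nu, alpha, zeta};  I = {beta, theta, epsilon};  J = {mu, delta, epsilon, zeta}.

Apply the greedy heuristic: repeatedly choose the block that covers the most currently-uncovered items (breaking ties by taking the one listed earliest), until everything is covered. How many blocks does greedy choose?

Greedy: pick F (covers 7 new) → pick B (covers 2 new) → pick E (covers 1 new). Total picks: 3.
(The true minimum cover uses only 2 blocks, so greedy is not optimal here.)

3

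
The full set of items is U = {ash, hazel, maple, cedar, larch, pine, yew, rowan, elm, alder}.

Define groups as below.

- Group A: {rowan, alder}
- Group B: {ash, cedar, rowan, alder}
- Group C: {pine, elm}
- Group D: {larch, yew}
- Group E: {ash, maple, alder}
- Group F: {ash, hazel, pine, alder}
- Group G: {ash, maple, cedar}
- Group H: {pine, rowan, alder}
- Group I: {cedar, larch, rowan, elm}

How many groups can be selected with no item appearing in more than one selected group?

A, C, D, G are pairwise disjoint (A={rowan,alder}; C={pine,elm}; D={larch,yew}; G={ash,maple,cedar}).
Every remaining group overlaps one of these, and no 5 of the listed groups are pairwise disjoint, so 4 is the maximum.

4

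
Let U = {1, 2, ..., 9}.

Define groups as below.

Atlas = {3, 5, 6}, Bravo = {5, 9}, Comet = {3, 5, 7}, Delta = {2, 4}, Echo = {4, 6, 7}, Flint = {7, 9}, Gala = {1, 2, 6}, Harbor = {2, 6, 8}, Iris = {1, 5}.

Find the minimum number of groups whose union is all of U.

Take {Atlas, Delta, Flint, Harbor, Iris}. Their union is {1, 2, 3, 4, 5, 6, 7, 8, 9}, which is all 9 points.
No 4 of the 9 groups cover everything (all 126 combinations miss at least one point), so 5 is optimal.

5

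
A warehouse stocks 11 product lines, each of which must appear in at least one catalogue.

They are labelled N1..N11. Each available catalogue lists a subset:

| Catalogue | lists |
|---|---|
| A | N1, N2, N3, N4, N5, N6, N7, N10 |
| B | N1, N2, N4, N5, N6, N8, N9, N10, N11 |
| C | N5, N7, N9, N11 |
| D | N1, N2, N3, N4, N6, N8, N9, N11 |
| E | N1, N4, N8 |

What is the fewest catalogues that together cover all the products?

2

A and D together: A ∪ D = {N1, N2, N3, N4, N5, N6, N7, N8, N9, N10, N11} — every product is covered.
No single catalogue has all 11 products (the largest, B, has 9), so 2 is optimal.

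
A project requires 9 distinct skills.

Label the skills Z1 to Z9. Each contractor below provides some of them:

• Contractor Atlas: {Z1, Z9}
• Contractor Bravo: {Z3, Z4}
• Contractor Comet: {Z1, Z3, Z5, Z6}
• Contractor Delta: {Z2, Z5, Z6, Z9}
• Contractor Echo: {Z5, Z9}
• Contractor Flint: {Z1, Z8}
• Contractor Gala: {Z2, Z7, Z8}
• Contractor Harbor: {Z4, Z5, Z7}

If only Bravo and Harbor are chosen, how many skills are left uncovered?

5

Union of Bravo, Harbor = {Z3, Z4, Z5, Z7}.
Not covered: Z1, Z2, Z6, Z8, Z9 — 5 skills.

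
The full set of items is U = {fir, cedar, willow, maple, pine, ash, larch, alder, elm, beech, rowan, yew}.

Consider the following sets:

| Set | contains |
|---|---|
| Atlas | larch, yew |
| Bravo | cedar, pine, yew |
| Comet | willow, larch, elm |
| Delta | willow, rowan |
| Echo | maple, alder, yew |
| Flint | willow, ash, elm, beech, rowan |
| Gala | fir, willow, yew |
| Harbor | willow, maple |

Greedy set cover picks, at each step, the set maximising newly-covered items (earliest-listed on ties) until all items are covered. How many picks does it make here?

Greedy: pick Flint (covers 5 new) → pick Bravo (covers 3 new) → pick Echo (covers 2 new) → pick Atlas (covers 1 new) → pick Gala (covers 1 new). Total picks: 5.

5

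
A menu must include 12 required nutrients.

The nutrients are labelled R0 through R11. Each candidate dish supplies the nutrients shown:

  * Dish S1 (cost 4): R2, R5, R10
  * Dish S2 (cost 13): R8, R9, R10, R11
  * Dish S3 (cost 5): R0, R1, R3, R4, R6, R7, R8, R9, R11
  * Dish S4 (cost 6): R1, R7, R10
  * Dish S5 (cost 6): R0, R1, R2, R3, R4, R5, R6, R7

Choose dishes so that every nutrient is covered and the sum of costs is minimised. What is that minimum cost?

S1, S3 together cover every nutrient (S1 ∪ S3 = {R0, R1, R2, R3, R4, R5, R6, R7, R8, R9, R10, R11}); total cost 4 + 5 = 9.
No covering selection has total cost below 9.

9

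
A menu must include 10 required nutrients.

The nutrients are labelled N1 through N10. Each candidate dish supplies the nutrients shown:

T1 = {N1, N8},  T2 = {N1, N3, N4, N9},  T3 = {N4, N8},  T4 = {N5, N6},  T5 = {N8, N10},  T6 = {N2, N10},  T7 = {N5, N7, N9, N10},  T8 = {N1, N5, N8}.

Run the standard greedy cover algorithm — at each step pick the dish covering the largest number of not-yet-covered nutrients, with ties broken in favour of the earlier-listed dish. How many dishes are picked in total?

5

Greedy: pick T2 (covers 4 new) → pick T7 (covers 3 new) → pick T1 (covers 1 new) → pick T4 (covers 1 new) → pick T6 (covers 1 new). Total picks: 5.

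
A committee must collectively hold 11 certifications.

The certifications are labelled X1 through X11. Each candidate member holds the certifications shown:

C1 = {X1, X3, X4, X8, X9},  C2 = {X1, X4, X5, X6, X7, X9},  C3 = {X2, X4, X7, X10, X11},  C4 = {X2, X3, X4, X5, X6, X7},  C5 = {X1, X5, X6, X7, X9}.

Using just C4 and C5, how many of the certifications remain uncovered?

Union of C4, C5 = {X1, X2, X3, X4, X5, X6, X7, X9}.
Not covered: X8, X10, X11 — 3 certifications.

3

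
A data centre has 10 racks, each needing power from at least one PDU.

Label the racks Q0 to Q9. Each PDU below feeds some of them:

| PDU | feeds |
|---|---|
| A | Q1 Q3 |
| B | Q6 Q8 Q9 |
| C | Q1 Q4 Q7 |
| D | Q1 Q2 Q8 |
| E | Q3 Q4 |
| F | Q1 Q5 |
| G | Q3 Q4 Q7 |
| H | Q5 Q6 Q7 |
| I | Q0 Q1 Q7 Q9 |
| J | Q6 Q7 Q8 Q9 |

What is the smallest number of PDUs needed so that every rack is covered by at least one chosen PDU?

D and E and H and I together: D ∪ E ∪ H ∪ I = {Q0, Q1, Q2, Q3, Q4, Q5, Q6, Q7, Q8, Q9} — every rack is covered.
Only I contains Q0, so I is forced; the remaining 6 racks need at least 3 more PDUs (each remaining PDU adds at most 2) — so at least 4 PDUs are needed, and 4 is optimal.

4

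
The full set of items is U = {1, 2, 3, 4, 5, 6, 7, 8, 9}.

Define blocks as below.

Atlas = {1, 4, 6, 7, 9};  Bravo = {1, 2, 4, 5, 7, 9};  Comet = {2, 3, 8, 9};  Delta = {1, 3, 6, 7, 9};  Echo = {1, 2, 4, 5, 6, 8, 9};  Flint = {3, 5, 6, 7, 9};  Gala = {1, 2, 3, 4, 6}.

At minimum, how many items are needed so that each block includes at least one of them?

The 2 items {3, 9} hit every block.
No single item lies in every block, so at least 2 are needed and 2 is optimal.

2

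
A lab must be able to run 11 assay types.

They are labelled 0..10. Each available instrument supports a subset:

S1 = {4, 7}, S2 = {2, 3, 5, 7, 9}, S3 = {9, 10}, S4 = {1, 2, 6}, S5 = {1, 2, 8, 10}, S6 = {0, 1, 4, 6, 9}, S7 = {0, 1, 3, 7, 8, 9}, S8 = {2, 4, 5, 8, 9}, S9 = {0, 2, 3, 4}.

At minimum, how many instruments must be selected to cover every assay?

3

S2 and S5 and S6 together: S2 ∪ S5 ∪ S6 = {0, 1, 2, 3, 4, 5, 6, 7, 8, 9, 10} — every assay is covered.
No 2 of the 9 instruments cover everything (all 36 combinations miss at least one assay), so 3 is optimal.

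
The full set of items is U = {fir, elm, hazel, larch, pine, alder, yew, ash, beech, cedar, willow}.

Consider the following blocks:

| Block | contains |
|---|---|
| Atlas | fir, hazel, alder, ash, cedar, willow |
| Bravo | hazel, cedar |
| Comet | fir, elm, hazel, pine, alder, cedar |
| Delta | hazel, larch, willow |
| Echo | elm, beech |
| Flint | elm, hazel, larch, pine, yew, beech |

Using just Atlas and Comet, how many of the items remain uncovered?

3

Union of Atlas, Comet = {fir, elm, hazel, pine, alder, ash, cedar, willow}.
Not covered: larch, yew, beech — 3 items.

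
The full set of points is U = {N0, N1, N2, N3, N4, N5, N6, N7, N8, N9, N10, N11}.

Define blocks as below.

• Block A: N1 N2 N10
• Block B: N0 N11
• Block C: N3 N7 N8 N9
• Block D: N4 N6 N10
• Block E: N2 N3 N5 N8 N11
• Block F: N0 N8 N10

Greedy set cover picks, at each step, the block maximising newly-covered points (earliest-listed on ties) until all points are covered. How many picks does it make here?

5

Greedy: pick E (covers 5 new) → pick D (covers 3 new) → pick C (covers 2 new) → pick A (covers 1 new) → pick B (covers 1 new). Total picks: 5.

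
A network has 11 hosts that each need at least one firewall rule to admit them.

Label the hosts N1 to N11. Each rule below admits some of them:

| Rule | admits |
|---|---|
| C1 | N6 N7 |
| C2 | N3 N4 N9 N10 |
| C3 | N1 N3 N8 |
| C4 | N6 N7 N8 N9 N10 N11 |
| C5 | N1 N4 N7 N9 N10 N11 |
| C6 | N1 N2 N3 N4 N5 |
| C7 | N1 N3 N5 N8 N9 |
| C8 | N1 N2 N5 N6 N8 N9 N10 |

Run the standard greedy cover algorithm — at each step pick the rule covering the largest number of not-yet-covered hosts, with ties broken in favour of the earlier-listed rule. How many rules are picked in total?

Greedy: pick C8 (covers 7 new) → pick C5 (covers 3 new) → pick C2 (covers 1 new). Total picks: 3.
(The true minimum cover uses only 2 rules, so greedy is not optimal here.)

3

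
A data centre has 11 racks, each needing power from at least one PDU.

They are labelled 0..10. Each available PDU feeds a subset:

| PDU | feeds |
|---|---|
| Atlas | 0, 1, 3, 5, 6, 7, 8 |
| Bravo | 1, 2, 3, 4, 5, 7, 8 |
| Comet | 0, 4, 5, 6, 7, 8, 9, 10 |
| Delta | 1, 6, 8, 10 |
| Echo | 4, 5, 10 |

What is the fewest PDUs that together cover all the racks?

Bravo and Comet together: Bravo ∪ Comet = {0, 1, 2, 3, 4, 5, 6, 7, 8, 9, 10} — every rack is covered.
No single PDU has all 11 racks (the largest, Comet, has 8), so 2 is optimal.

2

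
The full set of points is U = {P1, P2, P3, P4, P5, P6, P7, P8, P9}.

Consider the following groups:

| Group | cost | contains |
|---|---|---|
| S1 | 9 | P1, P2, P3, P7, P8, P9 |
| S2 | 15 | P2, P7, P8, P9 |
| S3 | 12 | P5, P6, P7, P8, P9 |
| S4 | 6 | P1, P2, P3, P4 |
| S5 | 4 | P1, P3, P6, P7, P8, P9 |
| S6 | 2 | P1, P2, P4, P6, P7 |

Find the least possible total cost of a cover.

S3, S4 together cover every point (S3 ∪ S4 = {P1, P2, P3, P4, P5, P6, P7, P8, P9}); total cost 12 + 6 = 18.
No covering selection has total cost below 18.

18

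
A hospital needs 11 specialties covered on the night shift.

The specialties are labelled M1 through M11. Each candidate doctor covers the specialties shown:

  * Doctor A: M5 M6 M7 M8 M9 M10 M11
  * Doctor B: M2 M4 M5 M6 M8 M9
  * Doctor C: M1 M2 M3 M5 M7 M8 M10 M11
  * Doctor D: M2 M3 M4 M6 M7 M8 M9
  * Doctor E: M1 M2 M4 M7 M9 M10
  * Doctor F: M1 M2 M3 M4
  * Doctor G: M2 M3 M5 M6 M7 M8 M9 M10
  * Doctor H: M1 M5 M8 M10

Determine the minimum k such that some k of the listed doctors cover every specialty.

Take {A, F}. Their union is {M1, M2, M3, M4, M5, M6, M7, M8, M9, M10, M11}, which is all 11 specialties.
No single doctor has all 11 specialties (the largest, C, has 8), so 2 is optimal.

2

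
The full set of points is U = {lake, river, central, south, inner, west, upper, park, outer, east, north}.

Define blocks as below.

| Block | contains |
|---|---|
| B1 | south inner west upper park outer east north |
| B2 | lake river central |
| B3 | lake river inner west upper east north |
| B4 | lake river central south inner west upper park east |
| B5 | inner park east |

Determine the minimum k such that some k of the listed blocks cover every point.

2

B1 and B4 cover everything between them: the union {lake, river, central, south, inner, west, upper, park, outer, east, north} is all of U.
No single block has all 11 points (the largest, B4, has 9), so 2 is optimal.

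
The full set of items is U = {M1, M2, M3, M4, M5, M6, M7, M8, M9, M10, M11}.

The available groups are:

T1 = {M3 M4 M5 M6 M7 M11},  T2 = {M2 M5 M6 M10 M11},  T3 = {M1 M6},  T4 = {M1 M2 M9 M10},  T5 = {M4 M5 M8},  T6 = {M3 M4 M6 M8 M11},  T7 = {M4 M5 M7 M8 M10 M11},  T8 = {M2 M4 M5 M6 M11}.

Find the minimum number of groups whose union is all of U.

3

T1, T4, and T7 cover everything between them: the union {M1, M2, M3, M4, M5, M6, M7, M8, M9, M10, M11} is all of U.
Only T4 contains M9, so T4 is forced; the remaining 7 items need at least 2 more groups (each remaining group adds at most 6) — so at least 3 groups are needed, and 3 is optimal.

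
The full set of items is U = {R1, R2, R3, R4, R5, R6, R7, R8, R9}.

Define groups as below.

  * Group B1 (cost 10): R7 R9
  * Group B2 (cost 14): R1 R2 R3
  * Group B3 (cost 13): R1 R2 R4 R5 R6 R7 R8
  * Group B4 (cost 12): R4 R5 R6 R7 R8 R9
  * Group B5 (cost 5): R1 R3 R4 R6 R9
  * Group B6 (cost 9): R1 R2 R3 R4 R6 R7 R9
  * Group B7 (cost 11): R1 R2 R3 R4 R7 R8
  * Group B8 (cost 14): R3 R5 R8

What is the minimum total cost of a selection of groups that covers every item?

18

B3, B5 together cover every item (B3 ∪ B5 = {R1, R2, R3, R4, R5, R6, R7, R8, R9}); total cost 13 + 5 = 18.
No covering selection has total cost below 18.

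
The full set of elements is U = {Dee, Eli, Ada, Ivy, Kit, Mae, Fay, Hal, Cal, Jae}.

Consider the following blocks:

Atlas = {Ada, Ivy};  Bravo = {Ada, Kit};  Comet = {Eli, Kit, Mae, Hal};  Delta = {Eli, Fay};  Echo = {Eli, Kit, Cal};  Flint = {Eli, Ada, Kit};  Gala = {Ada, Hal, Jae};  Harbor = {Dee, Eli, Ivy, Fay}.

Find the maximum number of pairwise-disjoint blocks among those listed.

Atlas, Echo are pairwise disjoint (Atlas={Ada,Ivy}; Echo={Eli,Kit,Cal}).
Every remaining block overlaps one of these, and no 3 of the listed blocks are pairwise disjoint, so 2 is the maximum.

2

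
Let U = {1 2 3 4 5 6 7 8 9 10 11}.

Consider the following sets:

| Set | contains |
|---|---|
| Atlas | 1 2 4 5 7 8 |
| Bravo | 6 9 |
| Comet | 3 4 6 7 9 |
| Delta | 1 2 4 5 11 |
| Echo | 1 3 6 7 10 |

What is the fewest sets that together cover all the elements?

4

Atlas, Bravo, Delta, and Echo cover everything between them: the union {1, 2, 3, 4, 5, 6, 7, 8, 9, 10, 11} is all of U.
No 3 of the 5 sets cover everything (all 10 combinations miss at least one element), so 4 is optimal.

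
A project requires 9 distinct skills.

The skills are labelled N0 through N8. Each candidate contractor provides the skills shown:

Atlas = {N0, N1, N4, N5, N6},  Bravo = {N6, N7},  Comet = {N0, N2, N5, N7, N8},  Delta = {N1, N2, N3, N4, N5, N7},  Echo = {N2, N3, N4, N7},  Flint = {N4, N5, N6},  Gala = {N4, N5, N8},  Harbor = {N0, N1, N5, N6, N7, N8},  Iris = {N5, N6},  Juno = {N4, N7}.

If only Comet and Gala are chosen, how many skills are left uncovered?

Union of Comet, Gala = {N0, N2, N4, N5, N7, N8}.
Not covered: N1, N3, N6 — 3 skills.

3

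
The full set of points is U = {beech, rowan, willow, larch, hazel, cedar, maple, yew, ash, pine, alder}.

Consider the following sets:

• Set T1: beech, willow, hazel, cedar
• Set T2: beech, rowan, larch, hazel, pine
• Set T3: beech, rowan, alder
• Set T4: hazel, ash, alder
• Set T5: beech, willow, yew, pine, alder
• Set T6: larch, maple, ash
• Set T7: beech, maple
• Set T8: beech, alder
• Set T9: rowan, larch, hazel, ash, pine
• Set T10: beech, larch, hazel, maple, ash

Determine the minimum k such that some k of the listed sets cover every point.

4

T1 and T5 and T9 and T10 together: T1 ∪ T5 ∪ T9 ∪ T10 = {beech, rowan, willow, larch, hazel, cedar, maple, yew, ash, pine, alder} — every point is covered.
No 3 of the 10 sets cover everything (all 120 combinations miss at least one point), so 4 is optimal.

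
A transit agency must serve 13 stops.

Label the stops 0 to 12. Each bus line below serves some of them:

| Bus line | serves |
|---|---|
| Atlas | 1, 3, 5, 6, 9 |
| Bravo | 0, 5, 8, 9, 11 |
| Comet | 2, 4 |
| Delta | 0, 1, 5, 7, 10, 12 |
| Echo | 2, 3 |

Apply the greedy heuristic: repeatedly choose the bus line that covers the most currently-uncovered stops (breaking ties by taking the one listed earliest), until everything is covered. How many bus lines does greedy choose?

Greedy: pick Delta (covers 6 new) → pick Atlas (covers 3 new) → pick Bravo (covers 2 new) → pick Comet (covers 2 new). Total picks: 4.

4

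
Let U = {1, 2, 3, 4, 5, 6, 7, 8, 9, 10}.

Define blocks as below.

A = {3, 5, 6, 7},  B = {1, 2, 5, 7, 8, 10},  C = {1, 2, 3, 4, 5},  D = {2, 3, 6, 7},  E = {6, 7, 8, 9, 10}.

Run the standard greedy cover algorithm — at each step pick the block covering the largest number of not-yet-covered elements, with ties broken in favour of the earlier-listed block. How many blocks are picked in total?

4

Greedy: pick B (covers 6 new) → pick A (covers 2 new) → pick C (covers 1 new) → pick E (covers 1 new). Total picks: 4.
(The true minimum cover uses only 2 blocks, so greedy is not optimal here.)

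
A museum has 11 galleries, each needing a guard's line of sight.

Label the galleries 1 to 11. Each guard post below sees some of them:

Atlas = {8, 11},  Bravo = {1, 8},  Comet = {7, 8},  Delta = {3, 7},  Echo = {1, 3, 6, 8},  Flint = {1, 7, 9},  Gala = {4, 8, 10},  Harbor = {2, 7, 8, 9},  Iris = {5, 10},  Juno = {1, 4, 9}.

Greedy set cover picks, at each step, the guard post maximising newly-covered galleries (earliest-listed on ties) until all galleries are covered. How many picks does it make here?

Greedy: pick Echo (covers 4 new) → pick Harbor (covers 3 new) → pick Gala (covers 2 new) → pick Atlas (covers 1 new) → pick Iris (covers 1 new). Total picks: 5.

5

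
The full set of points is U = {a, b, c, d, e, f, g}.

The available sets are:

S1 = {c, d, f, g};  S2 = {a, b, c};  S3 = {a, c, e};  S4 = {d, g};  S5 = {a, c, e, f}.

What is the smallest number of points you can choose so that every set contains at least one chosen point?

Take H = {c, g}. Each listed set contains at least one of these, so H is a hitting set of size 2.
The sets S2, S4 are pairwise disjoint, so any hitting set needs a separate point for each — at least 2. Hence 2 is optimal.

2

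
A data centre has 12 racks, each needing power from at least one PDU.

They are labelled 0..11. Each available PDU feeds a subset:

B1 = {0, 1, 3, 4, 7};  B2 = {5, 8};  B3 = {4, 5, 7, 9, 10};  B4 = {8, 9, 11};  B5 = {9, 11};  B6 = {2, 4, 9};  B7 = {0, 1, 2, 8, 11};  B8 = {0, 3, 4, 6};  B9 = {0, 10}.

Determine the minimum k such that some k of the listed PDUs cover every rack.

Take {B3, B7, B8}. Their union is {0, 1, 2, 3, 4, 5, 6, 7, 8, 9, 10, 11}, which is all 12 racks.
Each PDU has at most 5 racks, and 2·5 = 10 < 12 — so at least 3 PDUs are needed, and 3 is optimal.

3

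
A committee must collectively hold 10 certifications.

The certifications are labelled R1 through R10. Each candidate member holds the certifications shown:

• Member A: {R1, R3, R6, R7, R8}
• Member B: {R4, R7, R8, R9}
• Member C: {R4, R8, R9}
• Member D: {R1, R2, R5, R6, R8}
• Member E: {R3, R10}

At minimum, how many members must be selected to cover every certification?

3

B and D and E together: B ∪ D ∪ E = {R1, R2, R3, R4, R5, R6, R7, R8, R9, R10} — every certification is covered.
Only D contains R2, so D is forced; the remaining 5 certifications need at least 2 more members (each remaining member adds at most 3) — so at least 3 members are needed, and 3 is optimal.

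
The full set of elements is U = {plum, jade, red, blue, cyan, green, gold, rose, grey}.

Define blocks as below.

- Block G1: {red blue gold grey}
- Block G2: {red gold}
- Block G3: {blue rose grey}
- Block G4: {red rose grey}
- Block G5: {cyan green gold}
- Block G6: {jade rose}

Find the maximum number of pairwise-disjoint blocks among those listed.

G4, G5 are pairwise disjoint (G4={red,rose,grey}; G5={cyan,green,gold}).
Every remaining block overlaps one of these, and no 3 of the listed blocks are pairwise disjoint, so 2 is the maximum.

2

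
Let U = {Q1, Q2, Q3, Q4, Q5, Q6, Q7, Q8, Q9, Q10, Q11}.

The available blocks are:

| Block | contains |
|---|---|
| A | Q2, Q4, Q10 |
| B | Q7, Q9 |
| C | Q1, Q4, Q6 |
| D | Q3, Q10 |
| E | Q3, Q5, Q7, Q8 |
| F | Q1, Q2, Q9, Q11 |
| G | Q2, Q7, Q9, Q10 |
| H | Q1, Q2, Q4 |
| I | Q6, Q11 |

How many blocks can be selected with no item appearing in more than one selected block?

4

B, D, H, I are pairwise disjoint (B={Q7,Q9}; D={Q3,Q10}; H={Q1,Q2,Q4}; I={Q6,Q11}).
Every remaining block overlaps one of these, and no 5 of the listed blocks are pairwise disjoint, so 4 is the maximum.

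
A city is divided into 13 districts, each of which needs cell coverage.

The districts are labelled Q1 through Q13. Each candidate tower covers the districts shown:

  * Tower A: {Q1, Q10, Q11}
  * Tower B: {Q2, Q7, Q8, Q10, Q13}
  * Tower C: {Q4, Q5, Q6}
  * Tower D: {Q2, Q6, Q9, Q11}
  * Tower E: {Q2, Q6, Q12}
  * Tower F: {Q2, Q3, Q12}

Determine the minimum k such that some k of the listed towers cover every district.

Take {A, B, C, D, F}. Their union is {Q1, Q2, Q3, Q4, Q5, Q6, Q7, Q8, Q9, Q10, Q11, Q12, Q13}, which is all 13 districts.
No 4 of the 6 towers cover everything (all 15 combinations miss at least one district), so 5 is optimal.

5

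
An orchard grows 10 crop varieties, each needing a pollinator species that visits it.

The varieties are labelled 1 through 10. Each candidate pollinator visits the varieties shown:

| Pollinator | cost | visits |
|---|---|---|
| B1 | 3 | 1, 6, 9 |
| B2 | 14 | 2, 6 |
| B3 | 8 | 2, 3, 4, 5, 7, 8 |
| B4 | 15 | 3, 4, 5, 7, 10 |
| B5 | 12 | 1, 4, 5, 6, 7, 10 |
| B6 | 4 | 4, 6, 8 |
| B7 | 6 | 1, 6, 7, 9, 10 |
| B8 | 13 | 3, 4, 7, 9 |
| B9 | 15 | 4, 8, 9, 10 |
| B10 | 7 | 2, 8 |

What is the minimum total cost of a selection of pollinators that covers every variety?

14

B3, B7 together cover every variety (B3 ∪ B7 = {1, 2, 3, 4, 5, 6, 7, 8, 9, 10}); total cost 8 + 6 = 14.
The greedy pick B1, B3, B7 costs 17; no covering selection beats 14.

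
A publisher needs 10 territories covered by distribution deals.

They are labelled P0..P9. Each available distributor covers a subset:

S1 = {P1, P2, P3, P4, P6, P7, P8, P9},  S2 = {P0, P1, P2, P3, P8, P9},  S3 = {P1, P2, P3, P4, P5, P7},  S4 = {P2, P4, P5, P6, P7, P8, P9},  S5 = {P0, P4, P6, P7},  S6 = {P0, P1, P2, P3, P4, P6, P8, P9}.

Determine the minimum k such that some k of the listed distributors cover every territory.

2

Take {S4, S6}. Their union is {P0, P1, P2, P3, P4, P5, P6, P7, P8, P9}, which is all 10 territories.
No single distributor has all 10 territories (the largest, S1, has 8), so 2 is optimal.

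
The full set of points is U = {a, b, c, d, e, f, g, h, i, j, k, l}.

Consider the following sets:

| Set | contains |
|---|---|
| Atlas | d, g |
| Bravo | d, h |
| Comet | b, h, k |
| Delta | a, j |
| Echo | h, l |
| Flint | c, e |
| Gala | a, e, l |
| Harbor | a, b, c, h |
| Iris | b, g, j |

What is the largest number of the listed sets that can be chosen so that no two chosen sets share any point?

Atlas, Delta, Echo, Flint are pairwise disjoint (Atlas={d,g}; Delta={a,j}; Echo={h,l}; Flint={c,e}).
Every remaining set overlaps one of these, and no 5 of the listed sets are pairwise disjoint, so 4 is the maximum.

4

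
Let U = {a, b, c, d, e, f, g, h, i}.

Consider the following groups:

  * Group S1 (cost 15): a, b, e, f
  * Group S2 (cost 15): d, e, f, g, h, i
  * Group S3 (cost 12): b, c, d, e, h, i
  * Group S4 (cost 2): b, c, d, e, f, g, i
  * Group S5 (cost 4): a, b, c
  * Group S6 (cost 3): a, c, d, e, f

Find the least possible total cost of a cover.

17

S3, S4, S6 together cover every element (S3 ∪ S4 ∪ S6 = {a, b, c, d, e, f, g, h, i}); total cost 12 + 2 + 3 = 17.
No covering selection has total cost below 17.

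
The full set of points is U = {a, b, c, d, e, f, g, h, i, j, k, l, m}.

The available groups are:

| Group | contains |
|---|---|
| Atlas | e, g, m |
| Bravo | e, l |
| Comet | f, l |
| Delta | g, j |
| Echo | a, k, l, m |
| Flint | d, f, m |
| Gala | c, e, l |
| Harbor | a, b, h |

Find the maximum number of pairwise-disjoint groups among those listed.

4

Bravo, Delta, Flint, Harbor are pairwise disjoint (Bravo={e,l}; Delta={g,j}; Flint={d,f,m}; Harbor={a,b,h}).
Every remaining group overlaps one of these, and no 5 of the listed groups are pairwise disjoint, so 4 is the maximum.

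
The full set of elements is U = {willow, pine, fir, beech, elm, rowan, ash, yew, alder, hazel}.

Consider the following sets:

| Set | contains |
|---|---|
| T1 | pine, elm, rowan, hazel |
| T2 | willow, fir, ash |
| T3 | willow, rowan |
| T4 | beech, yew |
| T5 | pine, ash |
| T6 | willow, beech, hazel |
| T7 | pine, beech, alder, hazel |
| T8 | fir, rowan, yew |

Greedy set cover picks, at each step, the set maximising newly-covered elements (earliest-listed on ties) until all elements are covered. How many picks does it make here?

4

Greedy: pick T1 (covers 4 new) → pick T2 (covers 3 new) → pick T4 (covers 2 new) → pick T7 (covers 1 new). Total picks: 4.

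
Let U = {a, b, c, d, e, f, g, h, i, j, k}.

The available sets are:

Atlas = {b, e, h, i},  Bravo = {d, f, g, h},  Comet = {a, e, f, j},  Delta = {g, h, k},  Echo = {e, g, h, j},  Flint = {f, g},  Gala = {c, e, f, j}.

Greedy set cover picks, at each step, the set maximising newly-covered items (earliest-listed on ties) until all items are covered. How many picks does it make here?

5

Greedy: pick Atlas (covers 4 new) → pick Bravo (covers 3 new) → pick Comet (covers 2 new) → pick Delta (covers 1 new) → pick Gala (covers 1 new). Total picks: 5.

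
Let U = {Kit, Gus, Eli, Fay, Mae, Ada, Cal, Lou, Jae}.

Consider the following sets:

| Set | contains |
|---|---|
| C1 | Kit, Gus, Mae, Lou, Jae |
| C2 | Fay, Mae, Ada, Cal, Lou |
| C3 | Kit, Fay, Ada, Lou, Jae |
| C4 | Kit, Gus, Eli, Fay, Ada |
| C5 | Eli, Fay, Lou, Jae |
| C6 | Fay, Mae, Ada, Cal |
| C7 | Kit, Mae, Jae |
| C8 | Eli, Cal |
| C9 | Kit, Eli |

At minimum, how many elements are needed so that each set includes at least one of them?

The 3 elements {Eli, Mae, Ada} hit every set.
No choice of 2 elements meets every set, so 3 is the minimum.

3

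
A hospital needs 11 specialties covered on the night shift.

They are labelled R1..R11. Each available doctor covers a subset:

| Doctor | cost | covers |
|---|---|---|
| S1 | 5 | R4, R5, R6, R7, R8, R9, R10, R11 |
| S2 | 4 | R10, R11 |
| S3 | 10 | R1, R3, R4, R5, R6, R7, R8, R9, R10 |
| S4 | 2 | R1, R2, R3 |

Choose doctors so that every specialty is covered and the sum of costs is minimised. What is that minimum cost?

7

S1, S4 together cover every specialty (S1 ∪ S4 = {R1, R2, R3, R4, R5, R6, R7, R8, R9, R10, R11}); total cost 5 + 2 = 7.
No covering selection has total cost below 7.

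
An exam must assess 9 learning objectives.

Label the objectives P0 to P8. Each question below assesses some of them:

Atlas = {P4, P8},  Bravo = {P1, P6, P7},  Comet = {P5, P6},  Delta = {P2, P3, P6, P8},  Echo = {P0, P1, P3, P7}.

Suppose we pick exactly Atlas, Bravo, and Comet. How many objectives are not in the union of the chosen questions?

Union of Atlas, Bravo, Comet = {P1, P4, P5, P6, P7, P8}.
Not covered: P0, P2, P3 — 3 objectives.

3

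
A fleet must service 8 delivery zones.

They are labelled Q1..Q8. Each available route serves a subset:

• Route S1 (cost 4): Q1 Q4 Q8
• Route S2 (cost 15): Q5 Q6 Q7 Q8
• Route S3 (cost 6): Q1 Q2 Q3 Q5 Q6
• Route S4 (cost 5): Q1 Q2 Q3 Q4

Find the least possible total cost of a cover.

S2, S4 together cover every zone (S2 ∪ S4 = {Q1, Q2, Q3, Q4, Q5, Q6, Q7, Q8}); total cost 15 + 5 = 20.
The greedy pick S3, S1, S2 costs 25; no covering selection beats 20.

20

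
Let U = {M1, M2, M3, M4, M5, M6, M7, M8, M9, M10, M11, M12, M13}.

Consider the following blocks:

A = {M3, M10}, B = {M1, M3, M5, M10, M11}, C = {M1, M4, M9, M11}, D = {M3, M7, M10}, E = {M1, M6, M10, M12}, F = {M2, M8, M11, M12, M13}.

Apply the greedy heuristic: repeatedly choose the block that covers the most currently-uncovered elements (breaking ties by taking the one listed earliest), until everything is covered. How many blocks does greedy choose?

5

Greedy: pick B (covers 5 new) → pick F (covers 4 new) → pick C (covers 2 new) → pick D (covers 1 new) → pick E (covers 1 new). Total picks: 5.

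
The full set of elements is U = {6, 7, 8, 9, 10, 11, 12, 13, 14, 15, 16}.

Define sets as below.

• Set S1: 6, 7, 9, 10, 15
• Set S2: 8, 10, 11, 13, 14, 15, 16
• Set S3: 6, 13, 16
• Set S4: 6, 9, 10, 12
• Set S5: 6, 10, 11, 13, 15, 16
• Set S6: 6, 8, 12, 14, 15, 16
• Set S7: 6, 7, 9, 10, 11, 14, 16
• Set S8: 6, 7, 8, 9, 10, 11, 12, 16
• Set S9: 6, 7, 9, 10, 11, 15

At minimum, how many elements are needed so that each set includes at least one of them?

Take H = {6, 11}. Each listed set contains at least one of these, so H is a hitting set of size 2.
No single element lies in every set, so at least 2 are needed and 2 is optimal.

2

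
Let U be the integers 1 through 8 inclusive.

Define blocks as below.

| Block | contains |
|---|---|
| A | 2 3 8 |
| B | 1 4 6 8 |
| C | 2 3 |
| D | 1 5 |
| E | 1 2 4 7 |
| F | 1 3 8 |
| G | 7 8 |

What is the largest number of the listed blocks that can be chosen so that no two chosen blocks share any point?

3

C, D, G are pairwise disjoint (C={2,3}; D={1,5}; G={7,8}).
Every remaining block overlaps one of these, and no 4 of the listed blocks are pairwise disjoint, so 3 is the maximum.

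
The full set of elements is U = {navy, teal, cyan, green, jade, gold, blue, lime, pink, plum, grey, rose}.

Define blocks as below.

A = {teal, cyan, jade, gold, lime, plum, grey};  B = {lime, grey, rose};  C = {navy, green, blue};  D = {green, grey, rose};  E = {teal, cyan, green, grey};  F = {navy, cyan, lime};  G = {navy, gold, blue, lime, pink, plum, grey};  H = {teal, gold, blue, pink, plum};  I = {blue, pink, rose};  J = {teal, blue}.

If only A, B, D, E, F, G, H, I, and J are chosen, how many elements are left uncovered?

Union of A, B, D, E, F, G, H, I, J = {navy, teal, cyan, green, jade, gold, blue, lime, pink, plum, grey, rose} — that's every element, so 0 are uncovered.

0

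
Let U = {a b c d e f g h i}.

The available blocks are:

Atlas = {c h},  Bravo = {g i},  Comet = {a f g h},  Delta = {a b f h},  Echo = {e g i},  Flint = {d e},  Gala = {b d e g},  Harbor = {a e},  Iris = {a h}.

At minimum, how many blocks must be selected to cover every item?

Atlas and Delta and Echo and Gala together: Atlas ∪ Delta ∪ Echo ∪ Gala = {a, b, c, d, e, f, g, h, i} — every item is covered.
No 3 of the 9 blocks cover everything (all 84 combinations miss at least one item), so 4 is optimal.

4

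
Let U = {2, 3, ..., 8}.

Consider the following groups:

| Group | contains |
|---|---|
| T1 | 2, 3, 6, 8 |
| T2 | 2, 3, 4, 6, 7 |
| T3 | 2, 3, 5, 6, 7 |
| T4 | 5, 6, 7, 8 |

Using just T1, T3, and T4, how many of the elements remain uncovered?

1

Union of T1, T3, T4 = {2, 3, 5, 6, 7, 8}.
Not covered: 4 — 1 element.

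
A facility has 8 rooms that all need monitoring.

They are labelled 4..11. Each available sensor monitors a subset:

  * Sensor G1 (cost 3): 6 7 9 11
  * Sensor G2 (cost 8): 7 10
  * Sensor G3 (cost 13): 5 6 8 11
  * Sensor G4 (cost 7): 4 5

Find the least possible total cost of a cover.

G1, G2, G3, G4 together cover every room (G1 ∪ G2 ∪ G3 ∪ G4 = {4, 5, 6, 7, 8, 9, 10, 11}); total cost 3 + 8 + 13 + 7 = 31.
No covering selection has total cost below 31.

31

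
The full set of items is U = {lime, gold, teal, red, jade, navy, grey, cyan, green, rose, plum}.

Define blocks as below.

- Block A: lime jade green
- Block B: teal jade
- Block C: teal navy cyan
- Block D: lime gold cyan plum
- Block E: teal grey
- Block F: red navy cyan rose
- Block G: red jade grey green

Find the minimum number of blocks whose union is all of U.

Take {B, D, F, G}. Their union is {lime, gold, teal, red, jade, navy, grey, cyan, green, rose, plum}, which is all 11 items.
Only F contains rose, so F is forced; the remaining 7 items need at least 3 more blocks (each remaining block adds at most 3) — so at least 4 blocks are needed, and 4 is optimal.

4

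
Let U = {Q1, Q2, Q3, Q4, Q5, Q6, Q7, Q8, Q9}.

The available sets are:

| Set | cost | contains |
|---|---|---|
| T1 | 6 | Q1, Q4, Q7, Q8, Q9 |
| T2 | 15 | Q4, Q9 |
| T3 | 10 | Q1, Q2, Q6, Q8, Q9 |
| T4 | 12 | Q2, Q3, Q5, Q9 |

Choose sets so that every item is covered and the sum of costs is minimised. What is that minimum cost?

T1, T3, T4 together cover every item (T1 ∪ T3 ∪ T4 = {Q1, Q2, Q3, Q4, Q5, Q6, Q7, Q8, Q9}); total cost 6 + 10 + 12 = 28.
No covering selection has total cost below 28.

28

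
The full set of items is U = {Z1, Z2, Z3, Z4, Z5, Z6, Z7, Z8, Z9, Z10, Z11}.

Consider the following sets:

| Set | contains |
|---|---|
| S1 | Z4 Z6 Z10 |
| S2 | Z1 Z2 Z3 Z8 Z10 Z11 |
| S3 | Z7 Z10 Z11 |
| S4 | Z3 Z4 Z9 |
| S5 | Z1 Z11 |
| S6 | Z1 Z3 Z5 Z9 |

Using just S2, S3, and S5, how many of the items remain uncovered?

4

Union of S2, S3, S5 = {Z1, Z2, Z3, Z7, Z8, Z10, Z11}.
Not covered: Z4, Z5, Z6, Z9 — 4 items.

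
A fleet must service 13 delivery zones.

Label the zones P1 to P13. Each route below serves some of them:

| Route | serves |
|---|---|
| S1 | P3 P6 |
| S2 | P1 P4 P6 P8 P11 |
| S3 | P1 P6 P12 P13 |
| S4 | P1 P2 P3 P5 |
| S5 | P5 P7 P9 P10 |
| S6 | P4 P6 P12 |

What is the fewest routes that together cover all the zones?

4

S2 and S3 and S4 and S5 together: S2 ∪ S3 ∪ S4 ∪ S5 = {P1, P2, P3, P4, P5, P6, P7, P8, P9, P10, P11, P12, P13} — every zone is covered.
Only S4 contains P2, so S4 is forced; the remaining 9 zones need at least 3 more routes (each remaining route adds at most 4) — so at least 4 routes are needed, and 4 is optimal.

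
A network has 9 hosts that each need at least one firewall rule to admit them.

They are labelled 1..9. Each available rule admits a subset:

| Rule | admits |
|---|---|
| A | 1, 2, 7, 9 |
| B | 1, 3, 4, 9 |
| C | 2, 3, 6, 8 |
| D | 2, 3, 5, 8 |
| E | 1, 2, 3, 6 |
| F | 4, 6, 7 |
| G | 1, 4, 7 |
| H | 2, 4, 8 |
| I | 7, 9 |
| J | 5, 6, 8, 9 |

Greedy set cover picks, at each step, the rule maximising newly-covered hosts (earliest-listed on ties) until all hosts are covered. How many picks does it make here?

Greedy: pick A (covers 4 new) → pick C (covers 3 new) → pick B (covers 1 new) → pick D (covers 1 new). Total picks: 4.
(The true minimum cover uses only 3 rules, so greedy is not optimal here.)

4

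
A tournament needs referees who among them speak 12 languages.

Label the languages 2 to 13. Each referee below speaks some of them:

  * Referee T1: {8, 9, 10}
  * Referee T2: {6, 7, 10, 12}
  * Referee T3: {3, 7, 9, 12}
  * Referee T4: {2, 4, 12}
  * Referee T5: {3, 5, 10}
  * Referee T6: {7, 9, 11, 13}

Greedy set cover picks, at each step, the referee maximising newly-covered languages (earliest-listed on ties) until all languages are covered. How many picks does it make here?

Greedy: pick T2 (covers 4 new) → pick T6 (covers 3 new) → pick T4 (covers 2 new) → pick T5 (covers 2 new) → pick T1 (covers 1 new). Total picks: 5.

5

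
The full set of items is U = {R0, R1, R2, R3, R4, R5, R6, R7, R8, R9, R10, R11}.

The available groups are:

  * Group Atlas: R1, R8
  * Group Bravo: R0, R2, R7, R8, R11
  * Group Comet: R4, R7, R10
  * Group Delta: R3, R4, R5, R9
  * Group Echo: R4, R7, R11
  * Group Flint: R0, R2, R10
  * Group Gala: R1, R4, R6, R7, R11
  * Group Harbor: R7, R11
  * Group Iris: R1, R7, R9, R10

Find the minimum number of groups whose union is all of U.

4

Atlas and Delta and Flint and Gala together: Atlas ∪ Delta ∪ Flint ∪ Gala = {R0, R1, R2, R3, R4, R5, R6, R7, R8, R9, R10, R11} — every item is covered.
Only Gala contains R6, so Gala is forced; the remaining 7 items need at least 3 more groups (each remaining group adds at most 3) — so at least 4 groups are needed, and 4 is optimal.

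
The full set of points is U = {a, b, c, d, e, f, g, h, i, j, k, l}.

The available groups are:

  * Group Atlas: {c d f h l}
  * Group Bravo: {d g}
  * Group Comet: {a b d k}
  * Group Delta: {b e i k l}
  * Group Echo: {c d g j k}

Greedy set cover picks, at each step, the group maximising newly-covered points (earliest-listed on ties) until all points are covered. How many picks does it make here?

4

Greedy: pick Atlas (covers 5 new) → pick Delta (covers 4 new) → pick Echo (covers 2 new) → pick Comet (covers 1 new). Total picks: 4.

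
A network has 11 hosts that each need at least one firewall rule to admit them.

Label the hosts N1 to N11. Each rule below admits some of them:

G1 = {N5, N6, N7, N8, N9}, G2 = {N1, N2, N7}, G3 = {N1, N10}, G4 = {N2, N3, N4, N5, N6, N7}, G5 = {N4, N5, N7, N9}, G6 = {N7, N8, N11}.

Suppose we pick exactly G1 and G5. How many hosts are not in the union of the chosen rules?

5

Union of G1, G5 = {N4, N5, N6, N7, N8, N9}.
Not covered: N1, N2, N3, N10, N11 — 5 hosts.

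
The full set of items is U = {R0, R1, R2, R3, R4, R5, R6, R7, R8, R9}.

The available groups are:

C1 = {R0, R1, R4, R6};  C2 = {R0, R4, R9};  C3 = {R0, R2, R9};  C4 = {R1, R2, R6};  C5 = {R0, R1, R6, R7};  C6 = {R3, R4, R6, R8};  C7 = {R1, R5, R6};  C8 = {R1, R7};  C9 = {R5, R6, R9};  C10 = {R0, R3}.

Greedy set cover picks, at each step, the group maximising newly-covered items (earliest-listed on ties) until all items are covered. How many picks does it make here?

Greedy: pick C1 (covers 4 new) → pick C3 (covers 2 new) → pick C6 (covers 2 new) → pick C5 (covers 1 new) → pick C7 (covers 1 new). Total picks: 5.
(The true minimum cover uses only 4 groups, so greedy is not optimal here.)

5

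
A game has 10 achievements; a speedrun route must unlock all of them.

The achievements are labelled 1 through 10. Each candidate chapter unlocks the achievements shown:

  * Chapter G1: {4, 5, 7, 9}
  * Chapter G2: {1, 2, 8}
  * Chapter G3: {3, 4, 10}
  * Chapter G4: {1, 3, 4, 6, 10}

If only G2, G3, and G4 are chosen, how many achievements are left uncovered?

3

Union of G2, G3, G4 = {1, 2, 3, 4, 6, 8, 10}.
Not covered: 5, 7, 9 — 3 achievements.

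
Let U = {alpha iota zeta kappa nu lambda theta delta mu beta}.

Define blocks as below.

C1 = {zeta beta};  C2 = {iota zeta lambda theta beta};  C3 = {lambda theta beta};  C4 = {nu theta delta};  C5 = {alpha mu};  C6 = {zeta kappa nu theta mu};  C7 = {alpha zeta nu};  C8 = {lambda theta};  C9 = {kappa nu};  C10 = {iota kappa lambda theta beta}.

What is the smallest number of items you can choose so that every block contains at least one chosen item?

4

H = {alpha, kappa, theta, beta} meets every block (each contains at least one member of H), and |H| = 4.
The blocks C1, C5, C8, C9 are pairwise disjoint, so any hitting set needs a separate item for each — at least 4. Hence 4 is optimal.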